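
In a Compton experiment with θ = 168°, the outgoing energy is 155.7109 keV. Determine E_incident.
392.0001 keV

Convert final energy to wavelength (hc ≈ 1239.842 keV·pm):
λ' = hc/E' = 1239.842 / 155.7109 = 7.9625 pm

Calculate the Compton shift:
Δλ = λ_C(1 - cos(168°))
Δλ = 2.4263 × (1 - cos(168°))
Δλ = 4.7996 pm

Initial wavelength:
λ = λ' - Δλ = 7.9625 - 4.7996 = 3.1629 pm

Initial energy:
E = hc/λ = 1239.842 / 3.1629 = 392.0001 keV

(Intermediate values are shown rounded; full precision is carried through to the final answer.)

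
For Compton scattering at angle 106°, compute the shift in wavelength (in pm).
3.0951 pm

Using the Compton scattering formula:
Δλ = λ_C(1 - cos θ)

where λ_C = h/(m_e·c) ≈ 2.4263 pm is the Compton wavelength of an electron.

For θ = 106°:
cos(106°) = -0.2756
1 - cos(106°) = 1.2756

Δλ = 2.4263 × 1.2756
Δλ = 3.0951 pm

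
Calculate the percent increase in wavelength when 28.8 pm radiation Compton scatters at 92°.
8.7187%

Calculate the Compton shift:
Δλ = λ_C(1 - cos(92°))
Δλ = 2.4263 × (1 - cos(92°))
Δλ = 2.4263 × 1.0349
Δλ = 2.5110 pm

Percentage change:
(Δλ/λ₀) × 100 = (2.5110/28.8) × 100
= 8.7187%

(Intermediate values are shown rounded; full precision is carried through to the final answer.)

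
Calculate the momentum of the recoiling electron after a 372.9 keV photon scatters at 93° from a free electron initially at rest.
2.3404e-22 kg·m/s

The electron is initially at rest, so by conservation of momentum:
p⃗_e = p⃗₀ − p⃗'  (incident photon momentum minus scattered photon momentum)

Photon momentum magnitudes (p = h/λ = E/c):
λ₀ = hc/E₀ = 3.3249 pm → p₀ = h/λ₀ = 1.9929e-22 kg·m/s
Δλ = λ_C(1 − cos 93°) = 2.5533 pm
λ' = 5.8782 pm → p' = h/λ' = 1.1272e-22 kg·m/s

The scattered photon makes angle θ = 93° with the incident direction, so by the law of cosines:
|p⃗_e|² = p₀² + p'² − 2p₀p'cos θ
|p⃗_e|² = (1.9929e-22)² + (1.1272e-22)² − 2·1.9929e-22·1.1272e-22·cos(93°)
|p⃗_e| = 2.3404e-22 kg·m/s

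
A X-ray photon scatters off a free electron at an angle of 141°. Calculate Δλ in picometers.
4.3119 pm

Using the Compton scattering formula:
Δλ = λ_C(1 - cos θ)

where λ_C = h/(m_e·c) ≈ 2.4263 pm is the Compton wavelength of an electron.

For θ = 141°:
cos(141°) = -0.7771
1 - cos(141°) = 1.7771

Δλ = 2.4263 × 1.7771
Δλ = 4.3119 pm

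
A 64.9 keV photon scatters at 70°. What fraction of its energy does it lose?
0.0771 (or 7.71%)

Calculate initial and final photon energies:

Initial: E₀ = 64.9 keV → λ₀ = 19.1039 pm
Compton shift: Δλ = 1.5965 pm
Final wavelength: λ' = 20.7003 pm
Final energy: E' = 59.8947 keV

Fractional energy loss:
(E₀ - E')/E₀ = (64.9000 - 59.8947)/64.9000
= 5.0053/64.9000
= 0.0771
= 7.71%

(Intermediate values are shown rounded; full precision is carried through to the final answer.)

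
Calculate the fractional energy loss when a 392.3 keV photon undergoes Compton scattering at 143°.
0.5800 (or 58.00%)

Calculate initial and final photon energies:

Initial: E₀ = 392.3 keV → λ₀ = 3.1604 pm
Compton shift: Δλ = 4.3640 pm
Final wavelength: λ' = 7.5245 pm
Final energy: E' = 164.7742 keV

Fractional energy loss:
(E₀ - E')/E₀ = (392.3000 - 164.7742)/392.3000
= 227.5258/392.3000
= 0.5800
= 58.00%

(Intermediate values are shown rounded; full precision is carried through to the final answer.)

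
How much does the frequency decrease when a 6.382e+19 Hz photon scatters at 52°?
1.057e+19 Hz (decrease)

Convert frequency to wavelength (c = 299792458 m/s):
λ₀ = c/f₀ = 299792458/6.382e+19 = 4.6974688e-12 m = 4.6975 pm

Calculate Compton shift:
Δλ = λ_C(1 - cos(52°)) = 0.9325 pm

Final wavelength:
λ' = λ₀ + Δλ = 4.6975 + 0.9325 = 5.6300 pm

Final frequency:
f' = c/λ' = 299792458/5.6299933e-12 = 5.3249168e+19 Hz

Frequency shift (decrease):
Δf = f₀ - f' = 6.382e+19 - 5.3249168e+19 = 1.057e+19 Hz

(Intermediate values are shown rounded; full precision is carried through to the final answer.)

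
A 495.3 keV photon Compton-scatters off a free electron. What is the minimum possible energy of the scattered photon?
168.5522 keV (at θ = 180°)

The scattered photon has minimum energy when its wavelength is maximum, i.e., when the Compton shift Δλ = λ_C(1 − cos θ) is maximum. This occurs at θ = 180° (backscattering), giving Δλ_max = 2λ_C = 4.8526 pm.

Initial wavelength: λ₀ = hc/E₀ = 2.5032 pm
Maximum final wavelength: λ'_max = λ₀ + 2λ_C = 2.5032 + 4.8526 = 7.3558 pm
Minimum final energy: E'_min = hc/λ'_max = 168.5522 keV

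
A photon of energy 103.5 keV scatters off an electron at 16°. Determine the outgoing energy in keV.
102.6942 keV

First convert energy to wavelength:
λ = hc/E, with hc ≈ 1239.842 keV·pm (i.e. 1239.842 eV·nm)

For E = 103.5 keV = 103500 eV:
λ = 1239.842 keV·pm / 103.5 keV
λ = 11.9791 pm

Calculate the Compton shift:
Δλ = λ_C(1 - cos(16°)) = 2.4263 × 0.0387
Δλ = 0.0940 pm

Final wavelength:
λ' = 11.9791 + 0.0940 = 12.0731 pm

Final energy:
E' = hc/λ' = 1239.842 / 12.0731 = 102.6942 keV

(Intermediate values are shown rounded; full precision is carried through to the final answer.)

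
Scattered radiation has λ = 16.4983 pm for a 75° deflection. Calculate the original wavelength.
14.7000 pm

From λ' = λ + Δλ, we have λ = λ' - Δλ

First calculate the Compton shift:
Δλ = λ_C(1 - cos θ)
Δλ = 2.4263 × (1 - cos(75°))
Δλ = 2.4263 × 0.7412
Δλ = 1.7983 pm

Initial wavelength:
λ = λ' - Δλ
λ = 16.4983 - 1.7983
λ = 14.7000 pm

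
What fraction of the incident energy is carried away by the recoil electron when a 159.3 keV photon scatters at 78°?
0.1980 (or 19.80%)

Calculate initial and final photon energies:

Initial: E₀ = 159.3 keV → λ₀ = 7.7831 pm
Compton shift: Δλ = 1.9219 pm
Final wavelength: λ' = 9.7049 pm
Final energy: E' = 127.7540 keV

Fractional energy loss:
(E₀ - E')/E₀ = (159.3000 - 127.7540)/159.3000
= 31.5460/159.3000
= 0.1980
= 19.80%

(Intermediate values are shown rounded; full precision is carried through to the final answer.)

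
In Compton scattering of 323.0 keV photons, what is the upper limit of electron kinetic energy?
180.3442 keV

Maximum energy transfer occurs at θ = 180° (backscattering).

Initial photon: E₀ = 323.0 keV → λ₀ = 3.8385 pm

Maximum Compton shift (at 180°):
Δλ_max = 2λ_C = 2 × 2.4263 = 4.8526 pm

Final wavelength:
λ' = 3.8385 + 4.8526 = 8.6911 pm

Minimum photon energy (maximum energy to electron):
E'_min = hc/λ' = 142.6558 keV

Maximum electron kinetic energy:
K_max = E₀ - E'_min = 323.0000 - 142.6558 = 180.3442 keV

(Intermediate values are shown rounded; full precision is carried through to the final answer.)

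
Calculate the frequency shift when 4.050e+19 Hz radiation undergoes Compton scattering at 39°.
2.757e+18 Hz (decrease)

Convert frequency to wavelength (c = 299792458 m/s):
λ₀ = c/f₀ = 299792458/4.050e+19 = 7.4022829e-12 m = 7.4023 pm

Calculate Compton shift:
Δλ = λ_C(1 - cos(39°)) = 0.5407 pm

Final wavelength:
λ' = λ₀ + Δλ = 7.4023 + 0.5407 = 7.9430 pm

Final frequency:
f' = c/λ' = 299792458/7.9429959e-12 = 3.7742995e+19 Hz

Frequency shift (decrease):
Δf = f₀ - f' = 4.050e+19 - 3.7742995e+19 = 2.757e+18 Hz

(Intermediate values are shown rounded; full precision is carried through to the final answer.)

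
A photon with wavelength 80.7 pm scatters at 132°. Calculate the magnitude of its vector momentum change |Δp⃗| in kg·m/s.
1.4644e-23 kg·m/s

Photon momentum magnitude is p = h/λ.

Initial momentum:
p₀ = h/λ = 6.6261e-34/8.0700e-11 = 8.2107e-24 kg·m/s

After scattering:
λ' = λ + Δλ = 80.7 + 4.0498 = 84.7498 pm
p' = h/λ' = 6.6261e-34/8.4750e-11 = 7.8184e-24 kg·m/s

Momentum is a vector; the scattered photon's direction makes angle θ = 132° with the incident direction. The magnitude of the vector change Δp⃗ = p⃗₀ − p⃗' is found from the law of cosines:
|Δp⃗|² = p₀² + p'² − 2p₀p'cos θ
|Δp⃗|² = (8.2107e-24)² + (7.8184e-24)² − 2·8.2107e-24·7.8184e-24·cos(132°)
|Δp⃗| = 1.4644e-23 kg·m/s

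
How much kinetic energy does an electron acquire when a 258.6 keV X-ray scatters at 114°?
107.5401 keV

By energy conservation: K_e = E_initial - E_final

First find the scattered photon energy:
Initial wavelength: λ = hc/E = 4.7944 pm
Compton shift: Δλ = λ_C(1 - cos(114°)) = 3.4132 pm
Final wavelength: λ' = 4.7944 + 3.4132 = 8.2076 pm
Final photon energy: E' = hc/λ' = 151.0599 keV

Electron kinetic energy:
K_e = E - E' = 258.6000 - 151.0599 = 107.5401 keV

(Intermediate values are shown rounded; full precision is carried through to the final answer.)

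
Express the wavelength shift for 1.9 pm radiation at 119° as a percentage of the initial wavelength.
189.6110%

Calculate the Compton shift:
Δλ = λ_C(1 - cos(119°))
Δλ = 2.4263 × (1 - cos(119°))
Δλ = 2.4263 × 1.4848
Δλ = 3.6026 pm

Percentage change:
(Δλ/λ₀) × 100 = (3.6026/1.9) × 100
= 189.6110%

(Intermediate values are shown rounded; full precision is carried through to the final answer.)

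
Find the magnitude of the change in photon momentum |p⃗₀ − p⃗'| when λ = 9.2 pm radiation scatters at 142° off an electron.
1.1462e-22 kg·m/s

Photon momentum magnitude is p = h/λ.

Initial momentum:
p₀ = h/λ = 6.6261e-34/9.2000e-12 = 7.2023e-23 kg·m/s

After scattering:
λ' = λ + Δλ = 9.2 + 4.3383 = 13.5383 pm
p' = h/λ' = 6.6261e-34/1.3538e-11 = 4.8943e-23 kg·m/s

Momentum is a vector; the scattered photon's direction makes angle θ = 142° with the incident direction. The magnitude of the vector change Δp⃗ = p⃗₀ − p⃗' is found from the law of cosines:
|Δp⃗|² = p₀² + p'² − 2p₀p'cos θ
|Δp⃗|² = (7.2023e-23)² + (4.8943e-23)² − 2·7.2023e-23·4.8943e-23·cos(142°)
|Δp⃗| = 1.1462e-22 kg·m/s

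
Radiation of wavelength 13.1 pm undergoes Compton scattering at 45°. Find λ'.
13.8106 pm

Using the Compton formula: λ' = λ + λ_C(1 − cos θ)

For θ = 45°, cos θ = √2/2 (exact) ≈ 0.7071, so:
1 − cos 45° = 1 − (√2/2) ≈ 0.2929

Δλ = λ_C × 0.2929 = 2.4263 × 0.2929 = 0.7106 pm

λ' = 13.1 + 0.7106 = 13.8106 pm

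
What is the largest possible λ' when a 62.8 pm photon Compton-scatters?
67.6526 pm (at θ = 180°)

The Compton shift is Δλ = λ_C(1 − cos θ).

Since cos θ ranges from −1 to 1, the factor (1 − cos θ) ranges from 0 to 2; the maximum shift occurs at θ = 180° (backscattering):
Δλ_max = 2λ_C = 2 × 2.4263 pm = 4.8526 pm

Maximum scattered wavelength:
λ'_max = λ₀ + Δλ_max = 62.8 + 4.8526 = 67.6526 pm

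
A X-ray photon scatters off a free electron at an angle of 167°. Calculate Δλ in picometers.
4.7904 pm

Using the Compton scattering formula:
Δλ = λ_C(1 - cos θ)

where λ_C = h/(m_e·c) ≈ 2.4263 pm is the Compton wavelength of an electron.

For θ = 167°:
cos(167°) = -0.9744
1 - cos(167°) = 1.9744

Δλ = 2.4263 × 1.9744
Δλ = 4.7904 pm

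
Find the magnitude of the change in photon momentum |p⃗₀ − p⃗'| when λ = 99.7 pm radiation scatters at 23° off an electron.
2.6475e-24 kg·m/s

Photon momentum magnitude is p = h/λ.

Initial momentum:
p₀ = h/λ = 6.6261e-34/9.9700e-11 = 6.6460e-24 kg·m/s

After scattering:
λ' = λ + Δλ = 99.7 + 0.1929 = 99.8929 pm
p' = h/λ' = 6.6261e-34/9.9893e-11 = 6.6332e-24 kg·m/s

Momentum is a vector; the scattered photon's direction makes angle θ = 23° with the incident direction. The magnitude of the vector change Δp⃗ = p⃗₀ − p⃗' is found from the law of cosines:
|Δp⃗|² = p₀² + p'² − 2p₀p'cos θ
|Δp⃗|² = (6.6460e-24)² + (6.6332e-24)² − 2·6.6460e-24·6.6332e-24·cos(23°)
|Δp⃗| = 2.6475e-24 kg·m/s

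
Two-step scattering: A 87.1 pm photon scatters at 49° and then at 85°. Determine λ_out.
90.1494 pm

Apply Compton shift twice:

First scattering at θ₁ = 49°:
Δλ₁ = λ_C(1 - cos(49°))
Δλ₁ = 2.4263 × 0.3439
Δλ₁ = 0.8345 pm

After first scattering:
λ₁ = 87.1 + 0.8345 = 87.9345 pm

Second scattering at θ₂ = 85°:
Δλ₂ = λ_C(1 - cos(85°))
Δλ₂ = 2.4263 × 0.9128
Δλ₂ = 2.2148 pm

Final wavelength:
λ₂ = 87.9345 + 2.2148 = 90.1494 pm

Total shift: Δλ_total = 0.8345 + 2.2148 = 3.0494 pm

(Intermediate values are shown rounded; full precision is carried through to the final answer.)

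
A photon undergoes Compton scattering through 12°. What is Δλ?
0.0530 pm

Using the Compton scattering formula:
Δλ = λ_C(1 - cos θ)

where λ_C = h/(m_e·c) ≈ 2.4263 pm is the Compton wavelength of an electron.

For θ = 12°:
cos(12°) = 0.9781
1 - cos(12°) = 0.0219

Δλ = 2.4263 × 0.0219
Δλ = 0.0530 pm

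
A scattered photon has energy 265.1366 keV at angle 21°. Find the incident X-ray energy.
274.6000 keV

Convert final energy to wavelength (hc ≈ 1239.842 keV·pm):
λ' = hc/E' = 1239.842 / 265.1366 = 4.6762 pm

Calculate the Compton shift:
Δλ = λ_C(1 - cos(21°))
Δλ = 2.4263 × (1 - cos(21°))
Δλ = 0.1612 pm

Initial wavelength:
λ = λ' - Δλ = 4.6762 - 0.1612 = 4.5151 pm

Initial energy:
E = hc/λ = 1239.842 / 4.5151 = 274.6000 keV

(Intermediate values are shown rounded; full precision is carried through to the final answer.)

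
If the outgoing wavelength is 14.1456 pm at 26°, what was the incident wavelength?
13.9000 pm

From λ' = λ + Δλ, we have λ = λ' - Δλ

First calculate the Compton shift:
Δλ = λ_C(1 - cos θ)
Δλ = 2.4263 × (1 - cos(26°))
Δλ = 2.4263 × 0.1012
Δλ = 0.2456 pm

Initial wavelength:
λ = λ' - Δλ
λ = 14.1456 - 0.2456
λ = 13.9000 pm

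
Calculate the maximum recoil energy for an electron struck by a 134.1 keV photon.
46.1572 keV

Maximum energy transfer occurs at θ = 180° (backscattering).

Initial photon: E₀ = 134.1 keV → λ₀ = 9.2457 pm

Maximum Compton shift (at 180°):
Δλ_max = 2λ_C = 2 × 2.4263 = 4.8526 pm

Final wavelength:
λ' = 9.2457 + 4.8526 = 14.0983 pm

Minimum photon energy (maximum energy to electron):
E'_min = hc/λ' = 87.9428 keV

Maximum electron kinetic energy:
K_max = E₀ - E'_min = 134.1000 - 87.9428 = 46.1572 keV

(Intermediate values are shown rounded; full precision is carried through to the final answer.)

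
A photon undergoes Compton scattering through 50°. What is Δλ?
0.8667 pm

Using the Compton scattering formula:
Δλ = λ_C(1 - cos θ)

where λ_C = h/(m_e·c) ≈ 2.4263 pm is the Compton wavelength of an electron.

For θ = 50°:
cos(50°) = 0.6428
1 - cos(50°) = 0.3572

Δλ = 2.4263 × 0.3572
Δλ = 0.8667 pm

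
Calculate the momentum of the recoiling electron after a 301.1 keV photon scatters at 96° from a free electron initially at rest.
1.9666e-22 kg·m/s

The electron is initially at rest, so by conservation of momentum:
p⃗_e = p⃗₀ − p⃗'  (incident photon momentum minus scattered photon momentum)

Photon momentum magnitudes (p = h/λ = E/c):
λ₀ = hc/E₀ = 4.1177 pm → p₀ = h/λ₀ = 1.6092e-22 kg·m/s
Δλ = λ_C(1 − cos 96°) = 2.6799 pm
λ' = 6.7976 pm → p' = h/λ' = 9.7476e-23 kg·m/s

The scattered photon makes angle θ = 96° with the incident direction, so by the law of cosines:
|p⃗_e|² = p₀² + p'² − 2p₀p'cos θ
|p⃗_e|² = (1.6092e-22)² + (9.7476e-23)² − 2·1.6092e-22·9.7476e-23·cos(96°)
|p⃗_e| = 1.9666e-22 kg·m/s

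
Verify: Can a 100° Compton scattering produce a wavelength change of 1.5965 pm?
No, inconsistent

Calculate the expected shift for θ = 100°:

Δλ_expected = λ_C(1 - cos(100°))
Δλ_expected = 2.4263 × (1 - cos(100°))
Δλ_expected = 2.4263 × 1.1736
Δλ_expected = 2.8476 pm

Given shift: 1.5965 pm
Expected shift: 2.8476 pm
Difference: 1.2512 pm

The values do not match. The given shift corresponds to θ ≈ 70.0°, not 100°.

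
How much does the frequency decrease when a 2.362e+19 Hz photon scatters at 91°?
3.846e+18 Hz (decrease)

Convert frequency to wavelength (c = 299792458 m/s):
λ₀ = c/f₀ = 299792458/2.362e+19 = 1.2692314e-11 m = 12.6923 pm

Calculate Compton shift:
Δλ = λ_C(1 - cos(91°)) = 2.4687 pm

Final wavelength:
λ' = λ₀ + Δλ = 12.6923 + 2.4687 = 15.1610 pm

Final frequency:
f' = c/λ' = 299792458/1.5160969e-11 = 1.9773964e+19 Hz

Frequency shift (decrease):
Δf = f₀ - f' = 2.362e+19 - 1.9773964e+19 = 3.846e+18 Hz

(Intermediate values are shown rounded; full precision is carried through to the final answer.)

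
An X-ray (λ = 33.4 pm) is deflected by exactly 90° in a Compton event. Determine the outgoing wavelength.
35.8263 pm

Using the Compton formula: λ' = λ + λ_C(1 − cos θ)

For θ = 90°, cos θ = 0 (exact) = 0.0000, so:
1 − cos 90° = 1 − (0) = 1.0000

Δλ = λ_C × 1.0000 = 2.4263 × 1.0000 = 2.4263 pm

λ' = 33.4 + 2.4263 = 35.8263 pm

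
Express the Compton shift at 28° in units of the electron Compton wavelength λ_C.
0.1171 λ_C

The Compton shift formula is:
Δλ = λ_C(1 - cos θ)

Dividing both sides by λ_C:
Δλ/λ_C = 1 - cos θ

For θ = 28°:
Δλ/λ_C = 1 - cos(28°)
Δλ/λ_C = 1 - 0.8829
Δλ/λ_C = 0.1171

This means the shift is 0.1171 × λ_C = 0.2840 pm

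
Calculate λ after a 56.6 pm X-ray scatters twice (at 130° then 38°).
61.1003 pm

Apply Compton shift twice:

First scattering at θ₁ = 130°:
Δλ₁ = λ_C(1 - cos(130°))
Δλ₁ = 2.4263 × 1.6428
Δλ₁ = 3.9859 pm

After first scattering:
λ₁ = 56.6 + 3.9859 = 60.5859 pm

Second scattering at θ₂ = 38°:
Δλ₂ = λ_C(1 - cos(38°))
Δλ₂ = 2.4263 × 0.2120
Δλ₂ = 0.5144 pm

Final wavelength:
λ₂ = 60.5859 + 0.5144 = 61.1003 pm

Total shift: Δλ_total = 3.9859 + 0.5144 = 4.5003 pm

(Intermediate values are shown rounded; full precision is carried through to the final answer.)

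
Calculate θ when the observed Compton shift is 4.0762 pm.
132.84°

From the Compton formula Δλ = λ_C(1 - cos θ), we can solve for θ:

cos θ = 1 - Δλ/λ_C

Given:
- Δλ = 4.0762 pm
- λ_C = h/(m_e·c) ≈ 2.42631024 pm

cos θ = 1 - 4.0762/2.42631024
cos θ = 1 - 1.680000
cos θ = -0.680000

θ = arccos(-0.680000)
θ = 132.84°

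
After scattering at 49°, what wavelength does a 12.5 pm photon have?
13.3345 pm

Using the Compton scattering formula:
λ' = λ + Δλ = λ + λ_C(1 - cos θ)

Given:
- Initial wavelength λ = 12.5 pm
- Scattering angle θ = 49°
- Compton wavelength λ_C ≈ 2.4263 pm

Calculate the shift:
Δλ = 2.4263 × (1 - cos(49°))
Δλ = 2.4263 × 0.3439
Δλ = 0.8345 pm

Final wavelength:
λ' = 12.5 + 0.8345 = 13.3345 pm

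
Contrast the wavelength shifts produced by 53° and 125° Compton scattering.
125° produces the larger shift by a factor of 3.952

Calculate both shifts using Δλ = λ_C(1 - cos θ):

For θ₁ = 53°:
Δλ₁ = 2.4263 × (1 - cos(53°))
Δλ₁ = 2.4263 × 0.3982
Δλ₁ = 0.9661 pm

For θ₂ = 125°:
Δλ₂ = 2.4263 × (1 - cos(125°))
Δλ₂ = 2.4263 × 1.5736
Δλ₂ = 3.8180 pm

The 125° angle produces the larger shift.
Ratio: 3.8180/0.9661 = 3.952

(Intermediate values are shown rounded; full precision is carried through to the final answer.)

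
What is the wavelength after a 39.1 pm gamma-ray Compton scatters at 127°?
42.9865 pm

Using the Compton scattering formula:
λ' = λ + Δλ = λ + λ_C(1 - cos θ)

Given:
- Initial wavelength λ = 39.1 pm
- Scattering angle θ = 127°
- Compton wavelength λ_C ≈ 2.4263 pm

Calculate the shift:
Δλ = 2.4263 × (1 - cos(127°))
Δλ = 2.4263 × 1.6018
Δλ = 3.8865 pm

Final wavelength:
λ' = 39.1 + 3.8865 = 42.9865 pm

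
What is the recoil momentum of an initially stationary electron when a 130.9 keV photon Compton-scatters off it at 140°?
1.1125e-22 kg·m/s

The electron is initially at rest, so by conservation of momentum:
p⃗_e = p⃗₀ − p⃗'  (incident photon momentum minus scattered photon momentum)

Photon momentum magnitudes (p = h/λ = E/c):
λ₀ = hc/E₀ = 9.4717 pm → p₀ = h/λ₀ = 6.9957e-23 kg·m/s
Δλ = λ_C(1 − cos 140°) = 4.2850 pm
λ' = 13.7566 pm → p' = h/λ' = 4.8166e-23 kg·m/s

The scattered photon makes angle θ = 140° with the incident direction, so by the law of cosines:
|p⃗_e|² = p₀² + p'² − 2p₀p'cos θ
|p⃗_e|² = (6.9957e-23)² + (4.8166e-23)² − 2·6.9957e-23·4.8166e-23·cos(140°)
|p⃗_e| = 1.1125e-22 kg·m/s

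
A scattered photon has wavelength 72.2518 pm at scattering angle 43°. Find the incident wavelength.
71.6000 pm

From λ' = λ + Δλ, we have λ = λ' - Δλ

First calculate the Compton shift:
Δλ = λ_C(1 - cos θ)
Δλ = 2.4263 × (1 - cos(43°))
Δλ = 2.4263 × 0.2686
Δλ = 0.6518 pm

Initial wavelength:
λ = λ' - Δλ
λ = 72.2518 - 0.6518
λ = 71.6000 pm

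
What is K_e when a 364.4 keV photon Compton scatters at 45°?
62.9605 keV

By energy conservation: K_e = E_initial - E_final

First find the scattered photon energy:
Initial wavelength: λ = hc/E = 3.4024 pm
Compton shift: Δλ = λ_C(1 - cos(45°)) = 0.7106 pm
Final wavelength: λ' = 3.4024 + 0.7106 = 4.1131 pm
Final photon energy: E' = hc/λ' = 301.4395 keV

Electron kinetic energy:
K_e = E - E' = 364.4000 - 301.4395 = 62.9605 keV

(Intermediate values are shown rounded; full precision is carried through to the final answer.)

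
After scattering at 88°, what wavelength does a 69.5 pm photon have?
71.8416 pm

Using the Compton scattering formula:
λ' = λ + Δλ = λ + λ_C(1 - cos θ)

Given:
- Initial wavelength λ = 69.5 pm
- Scattering angle θ = 88°
- Compton wavelength λ_C ≈ 2.4263 pm

Calculate the shift:
Δλ = 2.4263 × (1 - cos(88°))
Δλ = 2.4263 × 0.9651
Δλ = 2.3416 pm

Final wavelength:
λ' = 69.5 + 2.3416 = 71.8416 pm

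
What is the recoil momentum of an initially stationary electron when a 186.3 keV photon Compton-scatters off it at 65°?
9.8774e-23 kg·m/s

The electron is initially at rest, so by conservation of momentum:
p⃗_e = p⃗₀ − p⃗'  (incident photon momentum minus scattered photon momentum)

Photon momentum magnitudes (p = h/λ = E/c):
λ₀ = hc/E₀ = 6.6551 pm → p₀ = h/λ₀ = 9.9564e-23 kg·m/s
Δλ = λ_C(1 − cos 65°) = 1.4009 pm
λ' = 8.0560 pm → p' = h/λ' = 8.2250e-23 kg·m/s

The scattered photon makes angle θ = 65° with the incident direction, so by the law of cosines:
|p⃗_e|² = p₀² + p'² − 2p₀p'cos θ
|p⃗_e|² = (9.9564e-23)² + (8.2250e-23)² − 2·9.9564e-23·8.2250e-23·cos(65°)
|p⃗_e| = 9.8774e-23 kg·m/s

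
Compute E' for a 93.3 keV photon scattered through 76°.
81.9562 keV

First convert energy to wavelength:
λ = hc/E, with hc ≈ 1239.842 keV·pm (i.e. 1239.842 eV·nm)

For E = 93.3 keV = 93300 eV:
λ = 1239.842 keV·pm / 93.3 keV
λ = 13.2888 pm

Calculate the Compton shift:
Δλ = λ_C(1 - cos(76°)) = 2.4263 × 0.7581
Δλ = 1.8393 pm

Final wavelength:
λ' = 13.2888 + 1.8393 = 15.1281 pm

Final energy:
E' = hc/λ' = 1239.842 / 15.1281 = 81.9562 keV

(Intermediate values are shown rounded; full precision is carried through to the final answer.)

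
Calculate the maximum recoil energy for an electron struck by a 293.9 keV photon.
157.2211 keV

Maximum energy transfer occurs at θ = 180° (backscattering).

Initial photon: E₀ = 293.9 keV → λ₀ = 4.2186 pm

Maximum Compton shift (at 180°):
Δλ_max = 2λ_C = 2 × 2.4263 = 4.8526 pm

Final wavelength:
λ' = 4.2186 + 4.8526 = 9.0712 pm

Minimum photon energy (maximum energy to electron):
E'_min = hc/λ' = 136.6789 keV

Maximum electron kinetic energy:
K_max = E₀ - E'_min = 293.9000 - 136.6789 = 157.2211 keV

(Intermediate values are shown rounded; full precision is carried through to the final answer.)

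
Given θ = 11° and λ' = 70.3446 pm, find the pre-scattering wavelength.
70.3000 pm

From λ' = λ + Δλ, we have λ = λ' - Δλ

First calculate the Compton shift:
Δλ = λ_C(1 - cos θ)
Δλ = 2.4263 × (1 - cos(11°))
Δλ = 2.4263 × 0.0184
Δλ = 0.0446 pm

Initial wavelength:
λ = λ' - Δλ
λ = 70.3446 - 0.0446
λ = 70.3000 pm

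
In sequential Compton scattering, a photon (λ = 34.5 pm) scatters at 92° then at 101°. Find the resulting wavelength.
39.9003 pm

Apply Compton shift twice:

First scattering at θ₁ = 92°:
Δλ₁ = λ_C(1 - cos(92°))
Δλ₁ = 2.4263 × 1.0349
Δλ₁ = 2.5110 pm

After first scattering:
λ₁ = 34.5 + 2.5110 = 37.0110 pm

Second scattering at θ₂ = 101°:
Δλ₂ = λ_C(1 - cos(101°))
Δλ₂ = 2.4263 × 1.1908
Δλ₂ = 2.8893 pm

Final wavelength:
λ₂ = 37.0110 + 2.8893 = 39.9003 pm

Total shift: Δλ_total = 2.5110 + 2.8893 = 5.4003 pm

(Intermediate values are shown rounded; full precision is carried through to the final answer.)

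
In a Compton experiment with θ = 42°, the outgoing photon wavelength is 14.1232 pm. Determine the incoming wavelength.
13.5000 pm

From λ' = λ + Δλ, we have λ = λ' - Δλ

First calculate the Compton shift:
Δλ = λ_C(1 - cos θ)
Δλ = 2.4263 × (1 - cos(42°))
Δλ = 2.4263 × 0.2569
Δλ = 0.6232 pm

Initial wavelength:
λ = λ' - Δλ
λ = 14.1232 - 0.6232
λ = 13.5000 pm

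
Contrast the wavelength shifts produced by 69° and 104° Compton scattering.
104° produces the larger shift by a factor of 1.936

Calculate both shifts using Δλ = λ_C(1 - cos θ):

For θ₁ = 69°:
Δλ₁ = 2.4263 × (1 - cos(69°))
Δλ₁ = 2.4263 × 0.6416
Δλ₁ = 1.5568 pm

For θ₂ = 104°:
Δλ₂ = 2.4263 × (1 - cos(104°))
Δλ₂ = 2.4263 × 1.2419
Δλ₂ = 3.0133 pm

The 104° angle produces the larger shift.
Ratio: 3.0133/1.5568 = 1.936

(Intermediate values are shown rounded; full precision is carried through to the final answer.)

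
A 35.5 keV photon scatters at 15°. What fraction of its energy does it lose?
0.0024 (or 0.24%)

Calculate initial and final photon energies:

Initial: E₀ = 35.5 keV → λ₀ = 34.9251 pm
Compton shift: Δλ = 0.0827 pm
Final wavelength: λ' = 35.0078 pm
Final energy: E' = 35.4162 keV

Fractional energy loss:
(E₀ - E')/E₀ = (35.5000 - 35.4162)/35.5000
= 0.0838/35.5000
= 0.0024
= 0.24%

(Intermediate values are shown rounded; full precision is carried through to the final answer.)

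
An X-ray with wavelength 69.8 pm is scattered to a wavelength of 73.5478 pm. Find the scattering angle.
123.00°

First find the wavelength shift:
Δλ = λ' - λ = 73.5478 - 69.8 = 3.7478 pm

Using Δλ = λ_C(1 - cos θ), with λ_C = h/(m_e·c) ≈ 2.42631024 pm:
cos θ = 1 - Δλ/λ_C
cos θ = 1 - 3.7478/2.42631024
cos θ = -0.544650

θ = arccos(-0.544650)
θ = 123.00°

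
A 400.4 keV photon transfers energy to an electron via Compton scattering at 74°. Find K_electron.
144.9751 keV

By energy conservation: K_e = E_initial - E_final

First find the scattered photon energy:
Initial wavelength: λ = hc/E = 3.0965 pm
Compton shift: Δλ = λ_C(1 - cos(74°)) = 1.7575 pm
Final wavelength: λ' = 3.0965 + 1.7575 = 4.8540 pm
Final photon energy: E' = hc/λ' = 255.4249 keV

Electron kinetic energy:
K_e = E - E' = 400.4000 - 255.4249 = 144.9751 keV

(Intermediate values are shown rounded; full precision is carried through to the final answer.)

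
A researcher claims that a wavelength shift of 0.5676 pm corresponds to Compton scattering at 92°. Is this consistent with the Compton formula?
No, inconsistent

Calculate the expected shift for θ = 92°:

Δλ_expected = λ_C(1 - cos(92°))
Δλ_expected = 2.4263 × (1 - cos(92°))
Δλ_expected = 2.4263 × 1.0349
Δλ_expected = 2.5110 pm

Given shift: 0.5676 pm
Expected shift: 2.5110 pm
Difference: 1.9433 pm

The values do not match. The given shift corresponds to θ ≈ 40.0°, not 92°.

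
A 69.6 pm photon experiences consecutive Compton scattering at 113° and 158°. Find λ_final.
77.6503 pm

Apply Compton shift twice:

First scattering at θ₁ = 113°:
Δλ₁ = λ_C(1 - cos(113°))
Δλ₁ = 2.4263 × 1.3907
Δλ₁ = 3.3743 pm

After first scattering:
λ₁ = 69.6 + 3.3743 = 72.9743 pm

Second scattering at θ₂ = 158°:
Δλ₂ = λ_C(1 - cos(158°))
Δλ₂ = 2.4263 × 1.9272
Δλ₂ = 4.6759 pm

Final wavelength:
λ₂ = 72.9743 + 4.6759 = 77.6503 pm

Total shift: Δλ_total = 3.3743 + 4.6759 = 8.0503 pm

(Intermediate values are shown rounded; full precision is carried through to the final answer.)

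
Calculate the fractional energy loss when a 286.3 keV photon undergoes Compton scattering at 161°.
0.5215 (or 52.15%)

Calculate initial and final photon energies:

Initial: E₀ = 286.3 keV → λ₀ = 4.3306 pm
Compton shift: Δλ = 4.7204 pm
Final wavelength: λ' = 9.0510 pm
Final energy: E' = 136.9840 keV

Fractional energy loss:
(E₀ - E')/E₀ = (286.3000 - 136.9840)/286.3000
= 149.3160/286.3000
= 0.5215
= 52.15%

(Intermediate values are shown rounded; full precision is carried through to the final answer.)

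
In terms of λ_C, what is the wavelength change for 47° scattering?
0.3180 λ_C

The Compton shift formula is:
Δλ = λ_C(1 - cos θ)

Dividing both sides by λ_C:
Δλ/λ_C = 1 - cos θ

For θ = 47°:
Δλ/λ_C = 1 - cos(47°)
Δλ/λ_C = 1 - 0.6820
Δλ/λ_C = 0.3180

This means the shift is 0.3180 × λ_C = 0.7716 pm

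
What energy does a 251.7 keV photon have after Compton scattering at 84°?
174.6610 keV

First convert energy to wavelength:
λ = hc/E, with hc ≈ 1239.842 keV·pm (i.e. 1239.842 eV·nm)

For E = 251.7 keV = 251700 eV:
λ = 1239.842 keV·pm / 251.7 keV
λ = 4.9259 pm

Calculate the Compton shift:
Δλ = λ_C(1 - cos(84°)) = 2.4263 × 0.8955
Δλ = 2.1727 pm

Final wavelength:
λ' = 4.9259 + 2.1727 = 7.0986 pm

Final energy:
E' = hc/λ' = 1239.842 / 7.0986 = 174.6610 keV

(Intermediate values are shown rounded; full precision is carried through to the final answer.)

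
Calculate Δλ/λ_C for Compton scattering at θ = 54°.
0.4122 λ_C

The Compton shift formula is:
Δλ = λ_C(1 - cos θ)

Dividing both sides by λ_C:
Δλ/λ_C = 1 - cos θ

For θ = 54°:
Δλ/λ_C = 1 - cos(54°)
Δλ/λ_C = 1 - 0.5878
Δλ/λ_C = 0.4122

This means the shift is 0.4122 × λ_C = 1.0002 pm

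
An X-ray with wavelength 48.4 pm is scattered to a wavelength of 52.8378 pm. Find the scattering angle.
146.00°

First find the wavelength shift:
Δλ = λ' - λ = 52.8378 - 48.4 = 4.4378 pm

Using Δλ = λ_C(1 - cos θ), with λ_C = h/(m_e·c) ≈ 2.42631024 pm:
cos θ = 1 - Δλ/λ_C
cos θ = 1 - 4.4378/2.42631024
cos θ = -0.829032

θ = arccos(-0.829032)
θ = 146.00°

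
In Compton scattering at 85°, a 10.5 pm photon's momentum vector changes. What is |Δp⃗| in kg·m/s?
7.8261e-23 kg·m/s

Photon momentum magnitude is p = h/λ.

Initial momentum:
p₀ = h/λ = 6.6261e-34/1.0500e-11 = 6.3105e-23 kg·m/s

After scattering:
λ' = λ + Δλ = 10.5 + 2.2148 = 12.7148 pm
p' = h/λ' = 6.6261e-34/1.2715e-11 = 5.2113e-23 kg·m/s

Momentum is a vector; the scattered photon's direction makes angle θ = 85° with the incident direction. The magnitude of the vector change Δp⃗ = p⃗₀ − p⃗' is found from the law of cosines:
|Δp⃗|² = p₀² + p'² − 2p₀p'cos θ
|Δp⃗|² = (6.3105e-23)² + (5.2113e-23)² − 2·6.3105e-23·5.2113e-23·cos(85°)
|Δp⃗| = 7.8261e-23 kg·m/s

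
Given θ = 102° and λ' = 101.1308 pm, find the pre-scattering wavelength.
98.2000 pm

From λ' = λ + Δλ, we have λ = λ' - Δλ

First calculate the Compton shift:
Δλ = λ_C(1 - cos θ)
Δλ = 2.4263 × (1 - cos(102°))
Δλ = 2.4263 × 1.2079
Δλ = 2.9308 pm

Initial wavelength:
λ = λ' - Δλ
λ = 101.1308 - 2.9308
λ = 98.2000 pm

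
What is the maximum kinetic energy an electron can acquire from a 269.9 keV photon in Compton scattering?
138.6488 keV

Maximum energy transfer occurs at θ = 180° (backscattering).

Initial photon: E₀ = 269.9 keV → λ₀ = 4.5937 pm

Maximum Compton shift (at 180°):
Δλ_max = 2λ_C = 2 × 2.4263 = 4.8526 pm

Final wavelength:
λ' = 4.5937 + 4.8526 = 9.4463 pm

Minimum photon energy (maximum energy to electron):
E'_min = hc/λ' = 131.2512 keV

Maximum electron kinetic energy:
K_max = E₀ - E'_min = 269.9000 - 131.2512 = 138.6488 keV

(Intermediate values are shown rounded; full precision is carried through to the final answer.)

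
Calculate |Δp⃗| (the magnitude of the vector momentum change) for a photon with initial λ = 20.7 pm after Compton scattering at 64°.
3.2920e-23 kg·m/s

Photon momentum magnitude is p = h/λ.

Initial momentum:
p₀ = h/λ = 6.6261e-34/2.0700e-11 = 3.2010e-23 kg·m/s

After scattering:
λ' = λ + Δλ = 20.7 + 1.3627 = 22.0627 pm
p' = h/λ' = 6.6261e-34/2.2063e-11 = 3.0033e-23 kg·m/s

Momentum is a vector; the scattered photon's direction makes angle θ = 64° with the incident direction. The magnitude of the vector change Δp⃗ = p⃗₀ − p⃗' is found from the law of cosines:
|Δp⃗|² = p₀² + p'² − 2p₀p'cos θ
|Δp⃗|² = (3.2010e-23)² + (3.0033e-23)² − 2·3.2010e-23·3.0033e-23·cos(64°)
|Δp⃗| = 3.2920e-23 kg·m/s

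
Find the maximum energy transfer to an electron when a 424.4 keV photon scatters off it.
264.9147 keV

Maximum energy transfer occurs at θ = 180° (backscattering).

Initial photon: E₀ = 424.4 keV → λ₀ = 2.9214 pm

Maximum Compton shift (at 180°):
Δλ_max = 2λ_C = 2 × 2.4263 = 4.8526 pm

Final wavelength:
λ' = 2.9214 + 4.8526 = 7.7740 pm

Minimum photon energy (maximum energy to electron):
E'_min = hc/λ' = 159.4853 keV

Maximum electron kinetic energy:
K_max = E₀ - E'_min = 424.4000 - 159.4853 = 264.9147 keV

(Intermediate values are shown rounded; full precision is carried through to the final answer.)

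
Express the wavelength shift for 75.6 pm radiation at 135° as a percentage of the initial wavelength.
5.4788%

Calculate the Compton shift:
Δλ = λ_C(1 - cos(135°))
Δλ = 2.4263 × (1 - cos(135°))
Δλ = 2.4263 × 1.7071
Δλ = 4.1420 pm

Percentage change:
(Δλ/λ₀) × 100 = (4.1420/75.6) × 100
= 5.4788%

(Intermediate values are shown rounded; full precision is carried through to the final answer.)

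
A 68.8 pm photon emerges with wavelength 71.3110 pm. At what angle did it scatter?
92.00°

First find the wavelength shift:
Δλ = λ' - λ = 71.3110 - 68.8 = 2.5110 pm

Using Δλ = λ_C(1 - cos θ), with λ_C = h/(m_e·c) ≈ 2.42631024 pm:
cos θ = 1 - Δλ/λ_C
cos θ = 1 - 2.5110/2.42631024
cos θ = -0.034905

θ = arccos(-0.034905)
θ = 92.00°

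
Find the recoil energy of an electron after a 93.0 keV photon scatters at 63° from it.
8.4062 keV

By energy conservation: K_e = E_initial - E_final

First find the scattered photon energy:
Initial wavelength: λ = hc/E = 13.3316 pm
Compton shift: Δλ = λ_C(1 - cos(63°)) = 1.3248 pm
Final wavelength: λ' = 13.3316 + 1.3248 = 14.6564 pm
Final photon energy: E' = hc/λ' = 84.5938 keV

Electron kinetic energy:
K_e = E - E' = 93.0000 - 84.5938 = 8.4062 keV

(Intermediate values are shown rounded; full precision is carried through to the final answer.)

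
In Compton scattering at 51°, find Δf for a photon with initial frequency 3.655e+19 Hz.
3.612e+18 Hz (decrease)

Convert frequency to wavelength (c = 299792458 m/s):
λ₀ = c/f₀ = 299792458/3.655e+19 = 8.2022560e-12 m = 8.2023 pm

Calculate Compton shift:
Δλ = λ_C(1 - cos(51°)) = 0.8994 pm

Final wavelength:
λ' = λ₀ + Δλ = 8.2023 + 0.8994 = 9.1016 pm

Final frequency:
f' = c/λ' = 299792458/9.1016398e-12 = 3.2938291e+19 Hz

Frequency shift (decrease):
Δf = f₀ - f' = 3.655e+19 - 3.2938291e+19 = 3.612e+18 Hz

(Intermediate values are shown rounded; full precision is carried through to the final answer.)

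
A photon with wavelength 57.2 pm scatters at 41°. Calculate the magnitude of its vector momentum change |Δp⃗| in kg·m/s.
8.0726e-24 kg·m/s

Photon momentum magnitude is p = h/λ.

Initial momentum:
p₀ = h/λ = 6.6261e-34/5.7200e-11 = 1.1584e-23 kg·m/s

After scattering:
λ' = λ + Δλ = 57.2 + 0.5952 = 57.7952 pm
p' = h/λ' = 6.6261e-34/5.7795e-11 = 1.1465e-23 kg·m/s

Momentum is a vector; the scattered photon's direction makes angle θ = 41° with the incident direction. The magnitude of the vector change Δp⃗ = p⃗₀ − p⃗' is found from the law of cosines:
|Δp⃗|² = p₀² + p'² − 2p₀p'cos θ
|Δp⃗|² = (1.1584e-23)² + (1.1465e-23)² − 2·1.1584e-23·1.1465e-23·cos(41°)
|Δp⃗| = 8.0726e-24 kg·m/s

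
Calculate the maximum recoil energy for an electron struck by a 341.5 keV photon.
195.3473 keV

Maximum energy transfer occurs at θ = 180° (backscattering).

Initial photon: E₀ = 341.5 keV → λ₀ = 3.6306 pm

Maximum Compton shift (at 180°):
Δλ_max = 2λ_C = 2 × 2.4263 = 4.8526 pm

Final wavelength:
λ' = 3.6306 + 4.8526 = 8.4832 pm

Minimum photon energy (maximum energy to electron):
E'_min = hc/λ' = 146.1527 keV

Maximum electron kinetic energy:
K_max = E₀ - E'_min = 341.5000 - 146.1527 = 195.3473 keV

(Intermediate values are shown rounded; full precision is carried through to the final answer.)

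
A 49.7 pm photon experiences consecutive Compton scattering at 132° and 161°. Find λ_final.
58.4703 pm

Apply Compton shift twice:

First scattering at θ₁ = 132°:
Δλ₁ = λ_C(1 - cos(132°))
Δλ₁ = 2.4263 × 1.6691
Δλ₁ = 4.0498 pm

After first scattering:
λ₁ = 49.7 + 4.0498 = 53.7498 pm

Second scattering at θ₂ = 161°:
Δλ₂ = λ_C(1 - cos(161°))
Δλ₂ = 2.4263 × 1.9455
Δλ₂ = 4.7204 pm

Final wavelength:
λ₂ = 53.7498 + 4.7204 = 58.4703 pm

Total shift: Δλ_total = 4.0498 + 4.7204 = 8.7703 pm

(Intermediate values are shown rounded; full precision is carried through to the final answer.)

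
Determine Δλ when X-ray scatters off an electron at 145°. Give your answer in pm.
4.4138 pm

Using the Compton scattering formula:
Δλ = λ_C(1 - cos θ)

where λ_C = h/(m_e·c) ≈ 2.4263 pm is the Compton wavelength of an electron.

For θ = 145°:
cos(145°) = -0.8192
1 - cos(145°) = 1.8192

Δλ = 2.4263 × 1.8192
Δλ = 4.4138 pm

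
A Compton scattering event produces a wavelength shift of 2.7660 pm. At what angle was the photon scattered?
98.05°

From the Compton formula Δλ = λ_C(1 - cos θ), we can solve for θ:

cos θ = 1 - Δλ/λ_C

Given:
- Δλ = 2.7660 pm
- λ_C = h/(m_e·c) ≈ 2.42631024 pm

cos θ = 1 - 2.7660/2.42631024
cos θ = 1 - 1.140003
cos θ = -0.140003

θ = arccos(-0.140003)
θ = 98.05°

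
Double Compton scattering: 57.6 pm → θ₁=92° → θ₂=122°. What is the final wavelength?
63.8230 pm

Apply Compton shift twice:

First scattering at θ₁ = 92°:
Δλ₁ = λ_C(1 - cos(92°))
Δλ₁ = 2.4263 × 1.0349
Δλ₁ = 2.5110 pm

After first scattering:
λ₁ = 57.6 + 2.5110 = 60.1110 pm

Second scattering at θ₂ = 122°:
Δλ₂ = λ_C(1 - cos(122°))
Δλ₂ = 2.4263 × 1.5299
Δλ₂ = 3.7121 pm

Final wavelength:
λ₂ = 60.1110 + 3.7121 = 63.8230 pm

Total shift: Δλ_total = 2.5110 + 3.7121 = 6.2230 pm

(Intermediate values are shown rounded; full precision is carried through to the final answer.)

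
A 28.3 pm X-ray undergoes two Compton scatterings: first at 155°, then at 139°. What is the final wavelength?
37.1828 pm

Apply Compton shift twice:

First scattering at θ₁ = 155°:
Δλ₁ = λ_C(1 - cos(155°))
Δλ₁ = 2.4263 × 1.9063
Δλ₁ = 4.6253 pm

After first scattering:
λ₁ = 28.3 + 4.6253 = 32.9253 pm

Second scattering at θ₂ = 139°:
Δλ₂ = λ_C(1 - cos(139°))
Δλ₂ = 2.4263 × 1.7547
Δλ₂ = 4.2575 pm

Final wavelength:
λ₂ = 32.9253 + 4.2575 = 37.1828 pm

Total shift: Δλ_total = 4.6253 + 4.2575 = 8.8828 pm

(Intermediate values are shown rounded; full precision is carried through to the final answer.)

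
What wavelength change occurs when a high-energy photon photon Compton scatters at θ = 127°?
3.8865 pm

Using the Compton scattering formula:
Δλ = λ_C(1 - cos θ)

where λ_C = h/(m_e·c) ≈ 2.4263 pm is the Compton wavelength of an electron.

For θ = 127°:
cos(127°) = -0.6018
1 - cos(127°) = 1.6018

Δλ = 2.4263 × 1.6018
Δλ = 3.8865 pm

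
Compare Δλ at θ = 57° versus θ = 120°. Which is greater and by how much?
120° produces the larger shift by a factor of 3.294

Calculate both shifts using Δλ = λ_C(1 - cos θ):

For θ₁ = 57°:
Δλ₁ = 2.4263 × (1 - cos(57°))
Δλ₁ = 2.4263 × 0.4554
Δλ₁ = 1.1048 pm

For θ₂ = 120°:
Δλ₂ = 2.4263 × (1 - cos(120°))
Δλ₂ = 2.4263 × 1.5000
Δλ₂ = 3.6395 pm

The 120° angle produces the larger shift.
Ratio: 3.6395/1.1048 = 3.294

(Intermediate values are shown rounded; full precision is carried through to the final answer.)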